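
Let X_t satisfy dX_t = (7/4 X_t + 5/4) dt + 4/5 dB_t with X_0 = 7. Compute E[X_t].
E[X_t] = 54*exp(7*t/4)/7 - 5/7

Taking expectations and using E[dB_t] = 0, the mean m(t) = E[X_t] satisfies the ODE m'(t) = a m(t) + b with m(0) = x_0. With a = 7/4, b = 5/4, x_0 = 7, the solution is
  m(t) = x_0 * exp(a t) + (b/a) * (exp(a t) - 1)
       = 7 * exp((7/4) t) + ((5/4)/(7/4)) * (exp((7/4) t) - 1)
       = 54*exp(7*t/4)/7 - 5/7.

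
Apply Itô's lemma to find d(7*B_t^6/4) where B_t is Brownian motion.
d(7*B_t^6/4) = (105*B_t^4/4) dt + (21*B_t^5/2) dB_t

Itô's formula for f(B_t) gives d f(B_t) = f'(B_t) dB_t + (1/2) f''(B_t) dt. Compute derivatives of f(x) = 7*x^6/4:
  f'(x)  = 21*x^5/2
  f''(x) = 105*x^4/2
Substitute x = B_t and multiply the f'' term by 1/2:
  drift     = (1/2) * (105*x^4/2) evaluated at B_t = 105*B_t^4/4
  diffusion = (21*x^5/2) evaluated at B_t = 21*B_t^5/2
Therefore d(7*B_t^6/4) = (105*B_t^4/4) dt + (21*B_t^5/2) dB_t.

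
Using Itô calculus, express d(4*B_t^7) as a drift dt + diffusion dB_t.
d(4*B_t^7) = (84*B_t^5) dt + (28*B_t^6) dB_t

Itô's formula for f(B_t) gives d f(B_t) = f'(B_t) dB_t + (1/2) f''(B_t) dt. Compute derivatives of f(x) = 4*x^7:
  f'(x)  = 28*x^6
  f''(x) = 168*x^5
Substitute x = B_t and multiply the f'' term by 1/2:
  drift     = (1/2) * (168*x^5) evaluated at B_t = 84*B_t^5
  diffusion = (28*x^6) evaluated at B_t = 28*B_t^6
Therefore d(4*B_t^7) = (84*B_t^5) dt + (28*B_t^6) dB_t.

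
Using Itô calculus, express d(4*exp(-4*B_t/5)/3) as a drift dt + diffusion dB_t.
d(4*exp(-4*B_t/5)/3) = (32*exp(-4*B_t/5)/75) dt + (-16*exp(-4*B_t/5)/15) dB_t

Itô's formula for f(B_t) gives d f(B_t) = f'(B_t) dB_t + (1/2) f''(B_t) dt. Compute derivatives of f(x) = 4*exp(-4*x/5)/3:
  f'(x)  = -16*exp(-4*x/5)/15
  f''(x) = 64*exp(-4*x/5)/75
Substitute x = B_t and multiply the f'' term by 1/2:
  drift     = (1/2) * (64*exp(-4*x/5)/75) evaluated at B_t = 32*exp(-4*B_t/5)/75
  diffusion = (-16*exp(-4*x/5)/15) evaluated at B_t = -16*exp(-4*B_t/5)/15
Therefore d(4*exp(-4*B_t/5)/3) = (32*exp(-4*B_t/5)/75) dt + (-16*exp(-4*B_t/5)/15) dB_t.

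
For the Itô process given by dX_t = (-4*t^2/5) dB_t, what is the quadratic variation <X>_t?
<X>_t = 16*t^5/125

For an Itô process dX_t = a(t) dt + b(t) dB_t, the quadratic variation is <X>_t = int_0^t b(s)^2 ds (the drift term does not contribute). Here b(s) = -4*s^2/5, so
  b(s)^2 = 16*s^4/25.
Integrating from 0 to t:
  <X>_t = int_0^t (16*s^4/25) ds = 16*t^5/125.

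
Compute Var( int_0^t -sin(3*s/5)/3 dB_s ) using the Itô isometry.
Var = t/18 - 5*sin(6*t/5)/108

The Itô integral of a deterministic integrand f(s) has mean 0 because each increment f(s) * (B_{s+ds} - B_s) has mean 0. By the Itô isometry:
  Var( int_0^t f(s) dB_s ) = E[ (int_0^t f(s) dB_s)^2 ] = int_0^t f(s)^2 ds.
Here f(s) = -sin(3*s/5)/3, so f(s)^2 = sin(3*s/5)^2/9. Integrate:
  int_0^t (sin(3*s/5)^2/9) ds = t/18 - 5*sin(6*t/5)/108.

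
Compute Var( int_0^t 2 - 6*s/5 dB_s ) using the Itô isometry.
Var = 4*t*(3*t^2 - 15*t + 25)/25

The Itô integral of a deterministic integrand f(s) has mean 0 because each increment f(s) * (B_{s+ds} - B_s) has mean 0. By the Itô isometry:
  Var( int_0^t f(s) dB_s ) = E[ (int_0^t f(s) dB_s)^2 ] = int_0^t f(s)^2 ds.
Here f(s) = 2 - 6*s/5, so f(s)^2 = 4*(3*s - 5)^2/25. Integrate:
  int_0^t (4*(3*s - 5)^2/25) ds = 4*t*(3*t^2 - 15*t + 25)/25.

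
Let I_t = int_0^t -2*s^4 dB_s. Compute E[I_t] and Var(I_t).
E[I_t] = 0; Var(I_t) = 4*t^9/9

The Itô integral of a deterministic integrand f(s) has mean 0 because each increment f(s) * (B_{s+ds} - B_s) has mean 0. By the Itô isometry:
  Var( int_0^t f(s) dB_s ) = E[ (int_0^t f(s) dB_s)^2 ] = int_0^t f(s)^2 ds.
Here f(s) = -2*s^4, so f(s)^2 = 4*s^8. Integrate:
  int_0^t (4*s^8) ds = 4*t^9/9.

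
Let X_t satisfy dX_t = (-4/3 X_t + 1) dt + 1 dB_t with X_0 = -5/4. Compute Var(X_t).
Var(X_t) = 3/8 - 3*exp(-8*t/3)/8

The variance V(t) = Var(X_t) satisfies V'(t) = 2 a V(t) + c^2 with V(0) = 0 (drift coefficient is linear in X, diffusion is constant). With a = -4/3, c = 1, the solution is
  V(t) = (c^2 / (2 a)) * (exp(2 a t) - 1)
       = (1^2 / (2*(-4/3))) * (exp((-8/3) t) - 1)
       = 3/8 - 3*exp(-8*t/3)/8.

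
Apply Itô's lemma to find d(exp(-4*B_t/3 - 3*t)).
d(exp(-4*B_t/3 - 3*t)) = (-19*exp(-4*B_t/3 - 3*t)/9) dt + (-4*exp(-4*B_t/3 - 3*t)/3) dB_t

Itô's formula for f(t, x): d f(t, B_t) = (f_t + (1/2) f_xx) dt + f_x dB_t. Compute partials of f(t, x) = exp(-3*t - 4*x/3):
  f_t(t,x)  = -3*exp(-3*t - 4*x/3)
  f_x(t,x)  = -4*exp(-3*t - 4*x/3)/3
  f_xx(t,x) = 16*exp(-3*t - 4*x/3)/9
Assemble drift = f_t + (1/2) f_xx = -19*exp(-3*t - 4*x/3)/9 and diffusion = f_x = -4*exp(-3*t - 4*x/3)/3. Substituting x = B_t:
  d(exp(-4*B_t/3 - 3*t)) = (-19*exp(-4*B_t/3 - 3*t)/9) dt + (-4*exp(-4*B_t/3 - 3*t)/3) dB_t.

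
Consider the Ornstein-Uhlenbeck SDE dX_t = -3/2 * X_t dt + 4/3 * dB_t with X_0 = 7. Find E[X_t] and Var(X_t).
E[X_t] = 7*exp(-3*t/2); Var(X_t) = 16/27 - 16*exp(-3*t)/27

The OU SDE dX = -theta X dt + sigma dB admits the integrating factor exp(theta t): d(exp(theta t) X_t) = sigma exp(theta t) dB_t. Integrating from 0 to t:
  X_t = x_0 * exp(-theta t) + sigma * int_0^t exp(-theta (t-s)) dB_s.
The Itô integral has mean 0 and (by the Itô isometry) variance sigma^2 * int_0^t exp(-2 theta (t - s)) ds = sigma^2 * (1 - exp(-2 theta t)) / (2 theta).
With theta = 3/2, sigma = 4/3, x_0 = 7:
  E[X_t] = 7 * exp(-3/2 t) = 7*exp(-3*t/2)
  Var(X_t) = (4/3)^2 * (1 - exp(-2*3/2 t)) / (2 * 3/2) = 16/27 - 16*exp(-3*t)/27.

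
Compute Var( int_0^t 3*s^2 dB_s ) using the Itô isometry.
Var = 9*t^5/5

The Itô integral of a deterministic integrand f(s) has mean 0 because each increment f(s) * (B_{s+ds} - B_s) has mean 0. By the Itô isometry:
  Var( int_0^t f(s) dB_s ) = E[ (int_0^t f(s) dB_s)^2 ] = int_0^t f(s)^2 ds.
Here f(s) = 3*s^2, so f(s)^2 = 9*s^4. Integrate:
  int_0^t (9*s^4) ds = 9*t^5/5.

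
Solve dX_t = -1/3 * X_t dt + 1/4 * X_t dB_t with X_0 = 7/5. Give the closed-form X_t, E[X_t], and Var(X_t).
X_t = 7/5 * exp((-35/96) t + (1/4) B_t); E[X_t] = 7*exp(-t/3)/5; Var(X_t) = (49*exp(t/16) - 49)*exp(-2*t/3)/25

For GBM dX = mu X dt + sigma X dB with X_0 = x_0, apply Itô to Y = log X: dY = (mu - sigma^2/2) dt + sigma dB, so Y_t = log(x_0) + (mu - sigma^2/2) t + sigma B_t and hence X_t = x_0 * exp((mu - sigma^2/2) t + sigma B_t).
With mu = -1/3, sigma = 1/4, x_0 = 7/5, this gives:
  X_t = 7/5 * exp((-35/96) * t + (1/4) * B_t).
Since sigma*B_t ~ Normal(0, sigma^2 t), E[exp(sigma*B_t)] = exp(sigma^2 t / 2); so E[X_t] = x_0 * exp((mu - sigma^2/2) t) * exp(sigma^2 t / 2) = x_0 * exp(mu t) = 7*exp(-t/3)/5.
Var(X_t) = E[X_t^2] - (E[X_t])^2 = x_0^2 * exp(2 mu t) * (exp(sigma^2 t) - 1) = (49*exp(t/16) - 49)*exp(-2*t/3)/25.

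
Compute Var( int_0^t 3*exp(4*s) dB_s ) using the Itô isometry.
Var = 9*exp(8*t)/8 - 9/8

The Itô integral of a deterministic integrand f(s) has mean 0 because each increment f(s) * (B_{s+ds} - B_s) has mean 0. By the Itô isometry:
  Var( int_0^t f(s) dB_s ) = E[ (int_0^t f(s) dB_s)^2 ] = int_0^t f(s)^2 ds.
Here f(s) = 3*exp(4*s), so f(s)^2 = 9*exp(8*s). Integrate:
  int_0^t (9*exp(8*s)) ds = 9*exp(8*t)/8 - 9/8.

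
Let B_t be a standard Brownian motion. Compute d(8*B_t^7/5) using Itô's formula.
d(8*B_t^7/5) = (168*B_t^5/5) dt + (56*B_t^6/5) dB_t

Itô's formula for f(B_t) gives d f(B_t) = f'(B_t) dB_t + (1/2) f''(B_t) dt. Compute derivatives of f(x) = 8*x^7/5:
  f'(x)  = 56*x^6/5
  f''(x) = 336*x^5/5
Substitute x = B_t and multiply the f'' term by 1/2:
  drift     = (1/2) * (336*x^5/5) evaluated at B_t = 168*B_t^5/5
  diffusion = (56*x^6/5) evaluated at B_t = 56*B_t^6/5
Therefore d(8*B_t^7/5) = (168*B_t^5/5) dt + (56*B_t^6/5) dB_t.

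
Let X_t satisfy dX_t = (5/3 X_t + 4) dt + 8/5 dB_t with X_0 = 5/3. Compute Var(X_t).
Var(X_t) = 96*exp(10*t/3)/125 - 96/125

The variance V(t) = Var(X_t) satisfies V'(t) = 2 a V(t) + c^2 with V(0) = 0 (drift coefficient is linear in X, diffusion is constant). With a = 5/3, c = 8/5, the solution is
  V(t) = (c^2 / (2 a)) * (exp(2 a t) - 1)
       = ((8/5)^2 / (2*(5/3))) * (exp((10/3) t) - 1)
       = 96*exp(10*t/3)/125 - 96/125.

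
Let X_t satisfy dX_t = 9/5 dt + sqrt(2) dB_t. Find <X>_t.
<X>_t = 2*t

For an Itô process dX_t = a(t) dt + b(t) dB_t, the quadratic variation is <X>_t = int_0^t b(s)^2 ds (the drift term does not contribute). Here b(s) = sqrt(2), so
  b(s)^2 = 2.
Integrating from 0 to t:
  <X>_t = int_0^t (2) ds = 2*t.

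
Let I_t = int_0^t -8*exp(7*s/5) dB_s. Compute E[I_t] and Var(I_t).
E[I_t] = 0; Var(I_t) = 160*exp(14*t/5)/7 - 160/7

The Itô integral of a deterministic integrand f(s) has mean 0 because each increment f(s) * (B_{s+ds} - B_s) has mean 0. By the Itô isometry:
  Var( int_0^t f(s) dB_s ) = E[ (int_0^t f(s) dB_s)^2 ] = int_0^t f(s)^2 ds.
Here f(s) = -8*exp(7*s/5), so f(s)^2 = 64*exp(14*s/5). Integrate:
  int_0^t (64*exp(14*s/5)) ds = 160*exp(14*t/5)/7 - 160/7.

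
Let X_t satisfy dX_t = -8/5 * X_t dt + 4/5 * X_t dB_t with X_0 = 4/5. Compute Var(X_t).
Var(X_t) = (16*exp(16*t/25) - 16)*exp(-16*t/5)/25

For GBM dX = mu X dt + sigma X dB with X_0 = x_0, apply Itô to Y = log X: dY = (mu - sigma^2/2) dt + sigma dB, so Y_t = log(x_0) + (mu - sigma^2/2) t + sigma B_t and hence X_t = x_0 * exp((mu - sigma^2/2) t + sigma B_t).
With mu = -8/5, sigma = 4/5, x_0 = 4/5, this gives:
  X_t = 4/5 * exp((-48/25) * t + (4/5) * B_t).
Since sigma*B_t ~ Normal(0, sigma^2 t), E[exp(sigma*B_t)] = exp(sigma^2 t / 2); so E[X_t] = x_0 * exp((mu - sigma^2/2) t) * exp(sigma^2 t / 2) = x_0 * exp(mu t) = 4*exp(-8*t/5)/5.
Var(X_t) = E[X_t^2] - (E[X_t])^2 = x_0^2 * exp(2 mu t) * (exp(sigma^2 t) - 1) = (16*exp(16*t/25) - 16)*exp(-16*t/5)/25.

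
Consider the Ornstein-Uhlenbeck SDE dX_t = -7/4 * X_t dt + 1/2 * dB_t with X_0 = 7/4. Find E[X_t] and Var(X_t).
E[X_t] = 7*exp(-7*t/4)/4; Var(X_t) = 1/14 - exp(-7*t/2)/14

The OU SDE dX = -theta X dt + sigma dB admits the integrating factor exp(theta t): d(exp(theta t) X_t) = sigma exp(theta t) dB_t. Integrating from 0 to t:
  X_t = x_0 * exp(-theta t) + sigma * int_0^t exp(-theta (t-s)) dB_s.
The Itô integral has mean 0 and (by the Itô isometry) variance sigma^2 * int_0^t exp(-2 theta (t - s)) ds = sigma^2 * (1 - exp(-2 theta t)) / (2 theta).
With theta = 7/4, sigma = 1/2, x_0 = 7/4:
  E[X_t] = 7/4 * exp(-7/4 t) = 7*exp(-7*t/4)/4
  Var(X_t) = (1/2)^2 * (1 - exp(-2*7/4 t)) / (2 * 7/4) = 1/14 - exp(-7*t/2)/14.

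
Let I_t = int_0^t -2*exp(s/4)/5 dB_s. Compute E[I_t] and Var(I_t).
E[I_t] = 0; Var(I_t) = 8*exp(t/2)/25 - 8/25

The Itô integral of a deterministic integrand f(s) has mean 0 because each increment f(s) * (B_{s+ds} - B_s) has mean 0. By the Itô isometry:
  Var( int_0^t f(s) dB_s ) = E[ (int_0^t f(s) dB_s)^2 ] = int_0^t f(s)^2 ds.
Here f(s) = -2*exp(s/4)/5, so f(s)^2 = 4*exp(s/2)/25. Integrate:
  int_0^t (4*exp(s/2)/25) ds = 8*exp(t/2)/25 - 8/25.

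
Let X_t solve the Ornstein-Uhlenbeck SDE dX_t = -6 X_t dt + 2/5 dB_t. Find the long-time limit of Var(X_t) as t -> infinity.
lim Var(X_t) = 1/75

The OU SDE dX = -theta X dt + sigma dB admits the integrating factor exp(theta t): d(exp(theta t) X_t) = sigma exp(theta t) dB_t. Integrating from 0 to t gives X_t = x_0 * exp(-theta t) + sigma * int_0^t exp(-theta (t-s)) dB_s for any initial x_0. The Itô integral has variance (by the Itô isometry) sigma^2 * int_0^t exp(-2 theta (t - s)) ds = sigma^2 * (1 - exp(-2 theta t)) / (2 theta), independent of x_0.
With theta = 6, sigma = 2/5:
  Var(X_t) = (2/5)^2 * (1 - exp(-2*6 t)) / (2 * 6) = 1/75 - exp(-12*t)/75.
As t -> infinity, exp(-2*6 t) -> 0, so the stationary variance is sigma^2 / (2 theta) = 1/75.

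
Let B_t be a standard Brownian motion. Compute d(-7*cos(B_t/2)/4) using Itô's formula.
d(-7*cos(B_t/2)/4) = (7*cos(B_t/2)/32) dt + (7*sin(B_t/2)/8) dB_t

Itô's formula for f(B_t) gives d f(B_t) = f'(B_t) dB_t + (1/2) f''(B_t) dt. Compute derivatives of f(x) = -7*cos(x/2)/4:
  f'(x)  = 7*sin(x/2)/8
  f''(x) = 7*cos(x/2)/16
Substitute x = B_t and multiply the f'' term by 1/2:
  drift     = (1/2) * (7*cos(x/2)/16) evaluated at B_t = 7*cos(B_t/2)/32
  diffusion = (7*sin(x/2)/8) evaluated at B_t = 7*sin(B_t/2)/8
Therefore d(-7*cos(B_t/2)/4) = (7*cos(B_t/2)/32) dt + (7*sin(B_t/2)/8) dB_t.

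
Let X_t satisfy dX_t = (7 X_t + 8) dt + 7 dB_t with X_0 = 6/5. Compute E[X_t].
E[X_t] = 82*exp(7*t)/35 - 8/7

Taking expectations and using E[dB_t] = 0, the mean m(t) = E[X_t] satisfies the ODE m'(t) = a m(t) + b with m(0) = x_0. With a = 7, b = 8, x_0 = 6/5, the solution is
  m(t) = x_0 * exp(a t) + (b/a) * (exp(a t) - 1)
       = (6/5) * exp(7 t) + (8/7) * (exp(7 t) - 1)
       = 82*exp(7*t)/35 - 8/7.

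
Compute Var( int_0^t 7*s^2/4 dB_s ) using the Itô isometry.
Var = 49*t^5/80

The Itô integral of a deterministic integrand f(s) has mean 0 because each increment f(s) * (B_{s+ds} - B_s) has mean 0. By the Itô isometry:
  Var( int_0^t f(s) dB_s ) = E[ (int_0^t f(s) dB_s)^2 ] = int_0^t f(s)^2 ds.
Here f(s) = 7*s^2/4, so f(s)^2 = 49*s^4/16. Integrate:
  int_0^t (49*s^4/16) ds = 49*t^5/80.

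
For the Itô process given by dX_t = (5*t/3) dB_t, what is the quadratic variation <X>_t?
<X>_t = 25*t^3/27

For an Itô process dX_t = a(t) dt + b(t) dB_t, the quadratic variation is <X>_t = int_0^t b(s)^2 ds (the drift term does not contribute). Here b(s) = 5*s/3, so
  b(s)^2 = 25*s^2/9.
Integrating from 0 to t:
  <X>_t = int_0^t (25*s^2/9) ds = 25*t^3/27.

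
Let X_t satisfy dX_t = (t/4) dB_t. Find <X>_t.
<X>_t = t^3/48

For an Itô process dX_t = a(t) dt + b(t) dB_t, the quadratic variation is <X>_t = int_0^t b(s)^2 ds (the drift term does not contribute). Here b(s) = s/4, so
  b(s)^2 = s^2/16.
Integrating from 0 to t:
  <X>_t = int_0^t (s^2/16) ds = t^3/48.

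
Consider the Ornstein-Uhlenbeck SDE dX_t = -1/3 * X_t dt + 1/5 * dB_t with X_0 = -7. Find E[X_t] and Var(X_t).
E[X_t] = -7*exp(-t/3); Var(X_t) = 3/50 - 3*exp(-2*t/3)/50

The OU SDE dX = -theta X dt + sigma dB admits the integrating factor exp(theta t): d(exp(theta t) X_t) = sigma exp(theta t) dB_t. Integrating from 0 to t:
  X_t = x_0 * exp(-theta t) + sigma * int_0^t exp(-theta (t-s)) dB_s.
The Itô integral has mean 0 and (by the Itô isometry) variance sigma^2 * int_0^t exp(-2 theta (t - s)) ds = sigma^2 * (1 - exp(-2 theta t)) / (2 theta).
With theta = 1/3, sigma = 1/5, x_0 = -7:
  E[X_t] = -7 * exp(-1/3 t) = -7*exp(-t/3)
  Var(X_t) = (1/5)^2 * (1 - exp(-2*1/3 t)) / (2 * 1/3) = 3/50 - 3*exp(-2*t/3)/50.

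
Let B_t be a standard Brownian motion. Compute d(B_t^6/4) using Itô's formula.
d(B_t^6/4) = (15*B_t^4/4) dt + (3*B_t^5/2) dB_t

Itô's formula for f(B_t) gives d f(B_t) = f'(B_t) dB_t + (1/2) f''(B_t) dt. Compute derivatives of f(x) = x^6/4:
  f'(x)  = 3*x^5/2
  f''(x) = 15*x^4/2
Substitute x = B_t and multiply the f'' term by 1/2:
  drift     = (1/2) * (15*x^4/2) evaluated at B_t = 15*B_t^4/4
  diffusion = (3*x^5/2) evaluated at B_t = 3*B_t^5/2
Therefore d(B_t^6/4) = (15*B_t^4/4) dt + (3*B_t^5/2) dB_t.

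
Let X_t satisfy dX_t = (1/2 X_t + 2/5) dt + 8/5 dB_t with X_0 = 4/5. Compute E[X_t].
E[X_t] = 8*exp(t/2)/5 - 4/5

Taking expectations and using E[dB_t] = 0, the mean m(t) = E[X_t] satisfies the ODE m'(t) = a m(t) + b with m(0) = x_0. With a = 1/2, b = 2/5, x_0 = 4/5, the solution is
  m(t) = x_0 * exp(a t) + (b/a) * (exp(a t) - 1)
       = (4/5) * exp((1/2) t) + ((2/5)/(1/2)) * (exp((1/2) t) - 1)
       = 8*exp(t/2)/5 - 4/5.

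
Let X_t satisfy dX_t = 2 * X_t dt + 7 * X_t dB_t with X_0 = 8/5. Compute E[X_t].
E[X_t] = 8*exp(2*t)/5

For GBM dX = mu X dt + sigma X dB with X_0 = x_0, apply Itô to Y = log X: dY = (mu - sigma^2/2) dt + sigma dB, so Y_t = log(x_0) + (mu - sigma^2/2) t + sigma B_t and hence X_t = x_0 * exp((mu - sigma^2/2) t + sigma B_t).
With mu = 2, sigma = 7, x_0 = 8/5, this gives:
  X_t = 8/5 * exp((-45/2) * t + (7) * B_t).
Since sigma*B_t ~ Normal(0, sigma^2 t), E[exp(sigma*B_t)] = exp(sigma^2 t / 2); so E[X_t] = x_0 * exp((mu - sigma^2/2) t) * exp(sigma^2 t / 2) = x_0 * exp(mu t) = 8*exp(2*t)/5.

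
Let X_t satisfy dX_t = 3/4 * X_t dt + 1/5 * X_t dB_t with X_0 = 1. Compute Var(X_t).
Var(X_t) = (exp(t/25) - 1)*exp(3*t/2)

For GBM dX = mu X dt + sigma X dB with X_0 = x_0, apply Itô to Y = log X: dY = (mu - sigma^2/2) dt + sigma dB, so Y_t = log(x_0) + (mu - sigma^2/2) t + sigma B_t and hence X_t = x_0 * exp((mu - sigma^2/2) t + sigma B_t).
With mu = 3/4, sigma = 1/5, x_0 = 1, this gives:
  X_t = 1 * exp((73/100) * t + (1/5) * B_t).
Since sigma*B_t ~ Normal(0, sigma^2 t), E[exp(sigma*B_t)] = exp(sigma^2 t / 2); so E[X_t] = x_0 * exp((mu - sigma^2/2) t) * exp(sigma^2 t / 2) = x_0 * exp(mu t) = exp(3*t/4).
Var(X_t) = E[X_t^2] - (E[X_t])^2 = x_0^2 * exp(2 mu t) * (exp(sigma^2 t) - 1) = (exp(t/25) - 1)*exp(3*t/2).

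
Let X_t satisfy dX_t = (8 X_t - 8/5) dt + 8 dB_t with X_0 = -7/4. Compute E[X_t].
E[X_t] = 1/5 - 39*exp(8*t)/20

Taking expectations and using E[dB_t] = 0, the mean m(t) = E[X_t] satisfies the ODE m'(t) = a m(t) + b with m(0) = x_0. With a = 8, b = -8/5, x_0 = -7/4, the solution is
  m(t) = x_0 * exp(a t) + (b/a) * (exp(a t) - 1)
       = (-7/4) * exp(8 t) + ((-8/5)/8) * (exp(8 t) - 1)
       = 1/5 - 39*exp(8*t)/20.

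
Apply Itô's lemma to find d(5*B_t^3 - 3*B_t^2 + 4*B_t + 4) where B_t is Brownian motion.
d(5*B_t^3 - 3*B_t^2 + 4*B_t + 4) = (15*B_t - 3) dt + (15*B_t^2 - 6*B_t + 4) dB_t

Itô's formula for f(B_t) gives d f(B_t) = f'(B_t) dB_t + (1/2) f''(B_t) dt. Compute derivatives of f(x) = 5*x^3 - 3*x^2 + 4*x + 4:
  f'(x)  = 15*x^2 - 6*x + 4
  f''(x) = 30*x - 6
Substitute x = B_t and multiply the f'' term by 1/2:
  drift     = (1/2) * (30*x - 6) evaluated at B_t = 15*B_t - 3
  diffusion = (15*x^2 - 6*x + 4) evaluated at B_t = 15*B_t^2 - 6*B_t + 4
Therefore d(5*B_t^3 - 3*B_t^2 + 4*B_t + 4) = (15*B_t - 3) dt + (15*B_t^2 - 6*B_t + 4) dB_t.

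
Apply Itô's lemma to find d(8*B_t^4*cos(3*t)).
d(8*B_t^4*cos(3*t)) = (24*B_t^2*(-B_t^2*sin(3*t) + 2*cos(3*t))) dt + (32*B_t^3*cos(3*t)) dB_t

Itô's formula for f(t, x): d f(t, B_t) = (f_t + (1/2) f_xx) dt + f_x dB_t. Compute partials of f(t, x) = 8*x^4*cos(3*t):
  f_t(t,x)  = -24*x^4*sin(3*t)
  f_x(t,x)  = 32*x^3*cos(3*t)
  f_xx(t,x) = 96*x^2*cos(3*t)
Assemble drift = f_t + (1/2) f_xx = 24*x^2*(-x^2*sin(3*t) + 2*cos(3*t)) and diffusion = f_x = 32*x^3*cos(3*t). Substituting x = B_t:
  d(8*B_t^4*cos(3*t)) = (24*B_t^2*(-B_t^2*sin(3*t) + 2*cos(3*t))) dt + (32*B_t^3*cos(3*t)) dB_t.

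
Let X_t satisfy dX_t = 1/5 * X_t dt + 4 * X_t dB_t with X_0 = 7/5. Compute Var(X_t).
Var(X_t) = 49*(exp(16*t) - 1)*exp(2*t/5)/25

For GBM dX = mu X dt + sigma X dB with X_0 = x_0, apply Itô to Y = log X: dY = (mu - sigma^2/2) dt + sigma dB, so Y_t = log(x_0) + (mu - sigma^2/2) t + sigma B_t and hence X_t = x_0 * exp((mu - sigma^2/2) t + sigma B_t).
With mu = 1/5, sigma = 4, x_0 = 7/5, this gives:
  X_t = 7/5 * exp((-39/5) * t + (4) * B_t).
Since sigma*B_t ~ Normal(0, sigma^2 t), E[exp(sigma*B_t)] = exp(sigma^2 t / 2); so E[X_t] = x_0 * exp((mu - sigma^2/2) t) * exp(sigma^2 t / 2) = x_0 * exp(mu t) = 7*exp(t/5)/5.
Var(X_t) = E[X_t^2] - (E[X_t])^2 = x_0^2 * exp(2 mu t) * (exp(sigma^2 t) - 1) = 49*(exp(16*t) - 1)*exp(2*t/5)/25.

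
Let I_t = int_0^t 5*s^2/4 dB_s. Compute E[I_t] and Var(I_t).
E[I_t] = 0; Var(I_t) = 5*t^5/16

The Itô integral of a deterministic integrand f(s) has mean 0 because each increment f(s) * (B_{s+ds} - B_s) has mean 0. By the Itô isometry:
  Var( int_0^t f(s) dB_s ) = E[ (int_0^t f(s) dB_s)^2 ] = int_0^t f(s)^2 ds.
Here f(s) = 5*s^2/4, so f(s)^2 = 25*s^4/16. Integrate:
  int_0^t (25*s^4/16) ds = 5*t^5/16.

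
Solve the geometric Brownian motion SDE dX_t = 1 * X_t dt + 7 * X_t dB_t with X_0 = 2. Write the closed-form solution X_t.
X_t = 2 * exp((-47/2) * t + (7) * B_t)

For GBM dX = mu X dt + sigma X dB with X_0 = x_0, apply Itô to Y = log X: dY = (mu - sigma^2/2) dt + sigma dB, so Y_t = log(x_0) + (mu - sigma^2/2) t + sigma B_t and hence X_t = x_0 * exp((mu - sigma^2/2) t + sigma B_t).
With mu = 1, sigma = 7, x_0 = 2, this gives:
  X_t = 2 * exp((-47/2) * t + (7) * B_t).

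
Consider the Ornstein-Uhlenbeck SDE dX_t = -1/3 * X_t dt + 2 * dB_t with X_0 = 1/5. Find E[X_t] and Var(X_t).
E[X_t] = exp(-t/3)/5; Var(X_t) = 6 - 6*exp(-2*t/3)

The OU SDE dX = -theta X dt + sigma dB admits the integrating factor exp(theta t): d(exp(theta t) X_t) = sigma exp(theta t) dB_t. Integrating from 0 to t:
  X_t = x_0 * exp(-theta t) + sigma * int_0^t exp(-theta (t-s)) dB_s.
The Itô integral has mean 0 and (by the Itô isometry) variance sigma^2 * int_0^t exp(-2 theta (t - s)) ds = sigma^2 * (1 - exp(-2 theta t)) / (2 theta).
With theta = 1/3, sigma = 2, x_0 = 1/5:
  E[X_t] = 1/5 * exp(-1/3 t) = exp(-t/3)/5
  Var(X_t) = (2)^2 * (1 - exp(-2*1/3 t)) / (2 * 1/3) = 6 - 6*exp(-2*t/3).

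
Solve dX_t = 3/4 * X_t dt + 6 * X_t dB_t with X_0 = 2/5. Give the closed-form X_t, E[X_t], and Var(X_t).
X_t = 2/5 * exp((-69/4) t + (6) B_t); E[X_t] = 2*exp(3*t/4)/5; Var(X_t) = 4*(exp(36*t) - 1)*exp(3*t/2)/25

For GBM dX = mu X dt + sigma X dB with X_0 = x_0, apply Itô to Y = log X: dY = (mu - sigma^2/2) dt + sigma dB, so Y_t = log(x_0) + (mu - sigma^2/2) t + sigma B_t and hence X_t = x_0 * exp((mu - sigma^2/2) t + sigma B_t).
With mu = 3/4, sigma = 6, x_0 = 2/5, this gives:
  X_t = 2/5 * exp((-69/4) * t + (6) * B_t).
Since sigma*B_t ~ Normal(0, sigma^2 t), E[exp(sigma*B_t)] = exp(sigma^2 t / 2); so E[X_t] = x_0 * exp((mu - sigma^2/2) t) * exp(sigma^2 t / 2) = x_0 * exp(mu t) = 2*exp(3*t/4)/5.
Var(X_t) = E[X_t^2] - (E[X_t])^2 = x_0^2 * exp(2 mu t) * (exp(sigma^2 t) - 1) = 4*(exp(36*t) - 1)*exp(3*t/2)/25.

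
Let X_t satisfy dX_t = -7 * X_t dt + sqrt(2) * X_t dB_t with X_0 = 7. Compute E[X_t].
E[X_t] = 7*exp(-7*t)

For GBM dX = mu X dt + sigma X dB with X_0 = x_0, apply Itô to Y = log X: dY = (mu - sigma^2/2) dt + sigma dB, so Y_t = log(x_0) + (mu - sigma^2/2) t + sigma B_t and hence X_t = x_0 * exp((mu - sigma^2/2) t + sigma B_t).
With mu = -7, sigma = sqrt(2), x_0 = 7, this gives:
  X_t = 7 * exp((-8) * t + (sqrt(2)) * B_t).
Since sigma*B_t ~ Normal(0, sigma^2 t), E[exp(sigma*B_t)] = exp(sigma^2 t / 2); so E[X_t] = x_0 * exp((mu - sigma^2/2) t) * exp(sigma^2 t / 2) = x_0 * exp(mu t) = 7*exp(-7*t).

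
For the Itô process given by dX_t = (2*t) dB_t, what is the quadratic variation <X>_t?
<X>_t = 4*t^3/3

For an Itô process dX_t = a(t) dt + b(t) dB_t, the quadratic variation is <X>_t = int_0^t b(s)^2 ds (the drift term does not contribute). Here b(s) = 2*s, so
  b(s)^2 = 4*s^2.
Integrating from 0 to t:
  <X>_t = int_0^t (4*s^2) ds = 4*t^3/3.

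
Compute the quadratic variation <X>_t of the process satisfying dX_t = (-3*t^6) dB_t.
<X>_t = 9*t^13/13

For an Itô process dX_t = a(t) dt + b(t) dB_t, the quadratic variation is <X>_t = int_0^t b(s)^2 ds (the drift term does not contribute). Here b(s) = -3*s^6, so
  b(s)^2 = 9*s^12.
Integrating from 0 to t:
  <X>_t = int_0^t (9*s^12) ds = 9*t^13/13.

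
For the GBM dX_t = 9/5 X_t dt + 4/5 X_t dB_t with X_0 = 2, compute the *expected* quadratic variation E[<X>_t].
E[<X>_t] = 32*exp(106*t/25)/53 - 32/53

<X>_t = int_0^t ((4/5) * X_s)^2 ds. Taking expectation inside the integral: E[<X>_t] = (4/5)^2 * int_0^t E[X_s^2] ds. For GBM, E[X_s^2] = x_0^2 * exp((2 mu + sigma^2) s). Integrating:
  E[<X>_t] = (4/5)^2 * 2^2 * (exp((2*(9/5) + (4/5)^2) t) - 1) / (2*(9/5) + (4/5)^2)
           = (4/5)^2 * 2^2 * (exp((106/25) t) - 1) / (106/25) = 32*exp(106*t/25)/53 - 32/53.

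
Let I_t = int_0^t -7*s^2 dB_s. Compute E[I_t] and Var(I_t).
E[I_t] = 0; Var(I_t) = 49*t^5/5

The Itô integral of a deterministic integrand f(s) has mean 0 because each increment f(s) * (B_{s+ds} - B_s) has mean 0. By the Itô isometry:
  Var( int_0^t f(s) dB_s ) = E[ (int_0^t f(s) dB_s)^2 ] = int_0^t f(s)^2 ds.
Here f(s) = -7*s^2, so f(s)^2 = 49*s^4. Integrate:
  int_0^t (49*s^4) ds = 49*t^5/5.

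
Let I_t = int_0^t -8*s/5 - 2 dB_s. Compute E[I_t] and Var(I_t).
E[I_t] = 0; Var(I_t) = 4*t*(16*t^2 + 60*t + 75)/75

The Itô integral of a deterministic integrand f(s) has mean 0 because each increment f(s) * (B_{s+ds} - B_s) has mean 0. By the Itô isometry:
  Var( int_0^t f(s) dB_s ) = E[ (int_0^t f(s) dB_s)^2 ] = int_0^t f(s)^2 ds.
Here f(s) = -8*s/5 - 2, so f(s)^2 = 4*(4*s + 5)^2/25. Integrate:
  int_0^t (4*(4*s + 5)^2/25) ds = 4*t*(16*t^2 + 60*t + 75)/75.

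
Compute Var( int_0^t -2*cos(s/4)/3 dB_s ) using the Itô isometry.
Var = 2*t/9 + 4*sin(t/2)/9

The Itô integral of a deterministic integrand f(s) has mean 0 because each increment f(s) * (B_{s+ds} - B_s) has mean 0. By the Itô isometry:
  Var( int_0^t f(s) dB_s ) = E[ (int_0^t f(s) dB_s)^2 ] = int_0^t f(s)^2 ds.
Here f(s) = -2*cos(s/4)/3, so f(s)^2 = 4*cos(s/4)^2/9. Integrate:
  int_0^t (4*cos(s/4)^2/9) ds = 2*t/9 + 4*sin(t/2)/9.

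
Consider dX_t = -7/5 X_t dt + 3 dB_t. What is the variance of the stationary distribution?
lim Var(X_t) = 45/14

The OU SDE dX = -theta X dt + sigma dB admits the integrating factor exp(theta t): d(exp(theta t) X_t) = sigma exp(theta t) dB_t. Integrating from 0 to t gives X_t = x_0 * exp(-theta t) + sigma * int_0^t exp(-theta (t-s)) dB_s for any initial x_0. The Itô integral has variance (by the Itô isometry) sigma^2 * int_0^t exp(-2 theta (t - s)) ds = sigma^2 * (1 - exp(-2 theta t)) / (2 theta), independent of x_0.
With theta = 7/5, sigma = 3:
  Var(X_t) = (3)^2 * (1 - exp(-2*7/5 t)) / (2 * 7/5) = 45/14 - 45*exp(-14*t/5)/14.
As t -> infinity, exp(-2*7/5 t) -> 0, so the stationary variance is sigma^2 / (2 theta) = 45/14.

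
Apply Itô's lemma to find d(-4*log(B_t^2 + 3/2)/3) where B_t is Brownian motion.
d(-4*log(B_t^2 + 3/2)/3) = (8*(2*B_t^2 - 3)/(3*(2*B_t^2 + 3)^2)) dt + (-16*B_t/(6*B_t^2 + 9)) dB_t

Itô's formula for f(B_t) gives d f(B_t) = f'(B_t) dB_t + (1/2) f''(B_t) dt. Compute derivatives of f(x) = -4*log(x^2 + 3/2)/3:
  f'(x)  = -16*x/(6*x^2 + 9)
  f''(x) = 16*(2*x^2 - 3)/(3*(2*x^2 + 3)^2)
Substitute x = B_t and multiply the f'' term by 1/2:
  drift     = (1/2) * (16*(2*x^2 - 3)/(3*(2*x^2 + 3)^2)) evaluated at B_t = 8*(2*B_t^2 - 3)/(3*(2*B_t^2 + 3)^2)
  diffusion = (-16*x/(6*x^2 + 9)) evaluated at B_t = -16*B_t/(6*B_t^2 + 9)
Therefore d(-4*log(B_t^2 + 3/2)/3) = (8*(2*B_t^2 - 3)/(3*(2*B_t^2 + 3)^2)) dt + (-16*B_t/(6*B_t^2 + 9)) dB_t.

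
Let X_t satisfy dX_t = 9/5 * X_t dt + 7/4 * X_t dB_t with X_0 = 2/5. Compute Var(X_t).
Var(X_t) = 4*(exp(49*t/16) - 1)*exp(18*t/5)/25

For GBM dX = mu X dt + sigma X dB with X_0 = x_0, apply Itô to Y = log X: dY = (mu - sigma^2/2) dt + sigma dB, so Y_t = log(x_0) + (mu - sigma^2/2) t + sigma B_t and hence X_t = x_0 * exp((mu - sigma^2/2) t + sigma B_t).
With mu = 9/5, sigma = 7/4, x_0 = 2/5, this gives:
  X_t = 2/5 * exp((43/160) * t + (7/4) * B_t).
Since sigma*B_t ~ Normal(0, sigma^2 t), E[exp(sigma*B_t)] = exp(sigma^2 t / 2); so E[X_t] = x_0 * exp((mu - sigma^2/2) t) * exp(sigma^2 t / 2) = x_0 * exp(mu t) = 2*exp(9*t/5)/5.
Var(X_t) = E[X_t^2] - (E[X_t])^2 = x_0^2 * exp(2 mu t) * (exp(sigma^2 t) - 1) = 4*(exp(49*t/16) - 1)*exp(18*t/5)/25.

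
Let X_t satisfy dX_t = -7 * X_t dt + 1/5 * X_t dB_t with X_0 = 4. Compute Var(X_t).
Var(X_t) = (16*exp(t/25) - 16)*exp(-14*t)

For GBM dX = mu X dt + sigma X dB with X_0 = x_0, apply Itô to Y = log X: dY = (mu - sigma^2/2) dt + sigma dB, so Y_t = log(x_0) + (mu - sigma^2/2) t + sigma B_t and hence X_t = x_0 * exp((mu - sigma^2/2) t + sigma B_t).
With mu = -7, sigma = 1/5, x_0 = 4, this gives:
  X_t = 4 * exp((-351/50) * t + (1/5) * B_t).
Since sigma*B_t ~ Normal(0, sigma^2 t), E[exp(sigma*B_t)] = exp(sigma^2 t / 2); so E[X_t] = x_0 * exp((mu - sigma^2/2) t) * exp(sigma^2 t / 2) = x_0 * exp(mu t) = 4*exp(-7*t).
Var(X_t) = E[X_t^2] - (E[X_t])^2 = x_0^2 * exp(2 mu t) * (exp(sigma^2 t) - 1) = (16*exp(t/25) - 16)*exp(-14*t).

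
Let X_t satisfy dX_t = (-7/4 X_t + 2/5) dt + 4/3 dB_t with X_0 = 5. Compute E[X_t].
E[X_t] = 8/35 + 167*exp(-7*t/4)/35

Taking expectations and using E[dB_t] = 0, the mean m(t) = E[X_t] satisfies the ODE m'(t) = a m(t) + b with m(0) = x_0. With a = -7/4, b = 2/5, x_0 = 5, the solution is
  m(t) = x_0 * exp(a t) + (b/a) * (exp(a t) - 1)
       = 5 * exp((-7/4) t) + ((2/5)/(-7/4)) * (exp((-7/4) t) - 1)
       = 8/35 + 167*exp(-7*t/4)/35.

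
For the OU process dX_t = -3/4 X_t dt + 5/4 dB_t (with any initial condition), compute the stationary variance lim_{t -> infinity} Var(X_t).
lim Var(X_t) = 25/24

The OU SDE dX = -theta X dt + sigma dB admits the integrating factor exp(theta t): d(exp(theta t) X_t) = sigma exp(theta t) dB_t. Integrating from 0 to t gives X_t = x_0 * exp(-theta t) + sigma * int_0^t exp(-theta (t-s)) dB_s for any initial x_0. The Itô integral has variance (by the Itô isometry) sigma^2 * int_0^t exp(-2 theta (t - s)) ds = sigma^2 * (1 - exp(-2 theta t)) / (2 theta), independent of x_0.
With theta = 3/4, sigma = 5/4:
  Var(X_t) = (5/4)^2 * (1 - exp(-2*3/4 t)) / (2 * 3/4) = 25/24 - 25*exp(-3*t/2)/24.
As t -> infinity, exp(-2*3/4 t) -> 0, so the stationary variance is sigma^2 / (2 theta) = 25/24.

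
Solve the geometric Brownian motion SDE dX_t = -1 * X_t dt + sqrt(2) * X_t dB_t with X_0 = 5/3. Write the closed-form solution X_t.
X_t = 5/3 * exp((-2) * t + (sqrt(2)) * B_t)

For GBM dX = mu X dt + sigma X dB with X_0 = x_0, apply Itô to Y = log X: dY = (mu - sigma^2/2) dt + sigma dB, so Y_t = log(x_0) + (mu - sigma^2/2) t + sigma B_t and hence X_t = x_0 * exp((mu - sigma^2/2) t + sigma B_t).
With mu = -1, sigma = sqrt(2), x_0 = 5/3, this gives:
  X_t = 5/3 * exp((-2) * t + (sqrt(2)) * B_t).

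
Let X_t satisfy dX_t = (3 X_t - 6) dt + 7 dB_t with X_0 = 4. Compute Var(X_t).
Var(X_t) = 49*exp(6*t)/6 - 49/6

The variance V(t) = Var(X_t) satisfies V'(t) = 2 a V(t) + c^2 with V(0) = 0 (drift coefficient is linear in X, diffusion is constant). With a = 3, c = 7, the solution is
  V(t) = (c^2 / (2 a)) * (exp(2 a t) - 1)
       = (7^2 / (2*3)) * (exp(6 t) - 1)
       = 49*exp(6*t)/6 - 49/6.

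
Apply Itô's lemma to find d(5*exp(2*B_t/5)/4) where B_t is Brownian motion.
d(5*exp(2*B_t/5)/4) = (exp(2*B_t/5)/10) dt + (exp(2*B_t/5)/2) dB_t

Itô's formula for f(B_t) gives d f(B_t) = f'(B_t) dB_t + (1/2) f''(B_t) dt. Compute derivatives of f(x) = 5*exp(2*x/5)/4:
  f'(x)  = exp(2*x/5)/2
  f''(x) = exp(2*x/5)/5
Substitute x = B_t and multiply the f'' term by 1/2:
  drift     = (1/2) * (exp(2*x/5)/5) evaluated at B_t = exp(2*B_t/5)/10
  diffusion = (exp(2*x/5)/2) evaluated at B_t = exp(2*B_t/5)/2
Therefore d(5*exp(2*B_t/5)/4) = (exp(2*B_t/5)/10) dt + (exp(2*B_t/5)/2) dB_t.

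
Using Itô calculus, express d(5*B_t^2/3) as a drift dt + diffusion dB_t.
d(5*B_t^2/3) = (5/3) dt + (10*B_t/3) dB_t

Itô's formula for f(B_t) gives d f(B_t) = f'(B_t) dB_t + (1/2) f''(B_t) dt. Compute derivatives of f(x) = 5*x^2/3:
  f'(x)  = 10*x/3
  f''(x) = 10/3
Substitute x = B_t and multiply the f'' term by 1/2:
  drift     = (1/2) * (10/3) evaluated at B_t = 5/3
  diffusion = (10*x/3) evaluated at B_t = 10*B_t/3
Therefore d(5*B_t^2/3) = (5/3) dt + (10*B_t/3) dB_t.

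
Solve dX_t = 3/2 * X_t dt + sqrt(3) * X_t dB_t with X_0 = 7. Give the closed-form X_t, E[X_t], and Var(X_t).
X_t = 7 * exp((0) t + (sqrt(3)) B_t); E[X_t] = 7*exp(3*t/2); Var(X_t) = 49*(exp(3*t) - 1)*exp(3*t)

For GBM dX = mu X dt + sigma X dB with X_0 = x_0, apply Itô to Y = log X: dY = (mu - sigma^2/2) dt + sigma dB, so Y_t = log(x_0) + (mu - sigma^2/2) t + sigma B_t and hence X_t = x_0 * exp((mu - sigma^2/2) t + sigma B_t).
With mu = 3/2, sigma = sqrt(3), x_0 = 7, this gives:
  X_t = 7 * exp((0) * t + (sqrt(3)) * B_t).
Since sigma*B_t ~ Normal(0, sigma^2 t), E[exp(sigma*B_t)] = exp(sigma^2 t / 2); so E[X_t] = x_0 * exp((mu - sigma^2/2) t) * exp(sigma^2 t / 2) = x_0 * exp(mu t) = 7*exp(3*t/2).
Var(X_t) = E[X_t^2] - (E[X_t])^2 = x_0^2 * exp(2 mu t) * (exp(sigma^2 t) - 1) = 49*(exp(3*t) - 1)*exp(3*t).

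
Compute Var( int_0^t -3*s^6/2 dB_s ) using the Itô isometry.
Var = 9*t^13/52

The Itô integral of a deterministic integrand f(s) has mean 0 because each increment f(s) * (B_{s+ds} - B_s) has mean 0. By the Itô isometry:
  Var( int_0^t f(s) dB_s ) = E[ (int_0^t f(s) dB_s)^2 ] = int_0^t f(s)^2 ds.
Here f(s) = -3*s^6/2, so f(s)^2 = 9*s^12/4. Integrate:
  int_0^t (9*s^12/4) ds = 9*t^13/52.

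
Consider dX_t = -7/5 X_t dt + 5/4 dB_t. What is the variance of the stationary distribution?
lim Var(X_t) = 125/224

The OU SDE dX = -theta X dt + sigma dB admits the integrating factor exp(theta t): d(exp(theta t) X_t) = sigma exp(theta t) dB_t. Integrating from 0 to t gives X_t = x_0 * exp(-theta t) + sigma * int_0^t exp(-theta (t-s)) dB_s for any initial x_0. The Itô integral has variance (by the Itô isometry) sigma^2 * int_0^t exp(-2 theta (t - s)) ds = sigma^2 * (1 - exp(-2 theta t)) / (2 theta), independent of x_0.
With theta = 7/5, sigma = 5/4:
  Var(X_t) = (5/4)^2 * (1 - exp(-2*7/5 t)) / (2 * 7/5) = 125/224 - 125*exp(-14*t/5)/224.
As t -> infinity, exp(-2*7/5 t) -> 0, so the stationary variance is sigma^2 / (2 theta) = 125/224.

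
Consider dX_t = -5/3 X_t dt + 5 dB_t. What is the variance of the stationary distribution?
lim Var(X_t) = 15/2

The OU SDE dX = -theta X dt + sigma dB admits the integrating factor exp(theta t): d(exp(theta t) X_t) = sigma exp(theta t) dB_t. Integrating from 0 to t gives X_t = x_0 * exp(-theta t) + sigma * int_0^t exp(-theta (t-s)) dB_s for any initial x_0. The Itô integral has variance (by the Itô isometry) sigma^2 * int_0^t exp(-2 theta (t - s)) ds = sigma^2 * (1 - exp(-2 theta t)) / (2 theta), independent of x_0.
With theta = 5/3, sigma = 5:
  Var(X_t) = (5)^2 * (1 - exp(-2*5/3 t)) / (2 * 5/3) = 15/2 - 15*exp(-10*t/3)/2.
As t -> infinity, exp(-2*5/3 t) -> 0, so the stationary variance is sigma^2 / (2 theta) = 15/2.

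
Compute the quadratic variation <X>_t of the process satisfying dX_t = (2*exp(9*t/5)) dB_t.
<X>_t = 10*exp(18*t/5)/9 - 10/9

For an Itô process dX_t = a(t) dt + b(t) dB_t, the quadratic variation is <X>_t = int_0^t b(s)^2 ds (the drift term does not contribute). Here b(s) = 2*exp(9*s/5), so
  b(s)^2 = 4*exp(18*s/5).
Integrating from 0 to t:
  <X>_t = int_0^t (4*exp(18*s/5)) ds = 10*exp(18*t/5)/9 - 10/9.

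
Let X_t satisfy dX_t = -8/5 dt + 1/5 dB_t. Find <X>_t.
<X>_t = t/25

For an Itô process dX_t = a(t) dt + b(t) dB_t, the quadratic variation is <X>_t = int_0^t b(s)^2 ds (the drift term does not contribute). Here b(s) = 1/5, so
  b(s)^2 = 1/25.
Integrating from 0 to t:
  <X>_t = int_0^t (1/25) ds = t/25.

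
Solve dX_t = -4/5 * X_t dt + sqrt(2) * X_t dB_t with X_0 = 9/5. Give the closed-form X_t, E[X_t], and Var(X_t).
X_t = 9/5 * exp((-9/5) t + (sqrt(2)) B_t); E[X_t] = 9*exp(-4*t/5)/5; Var(X_t) = (81*exp(2*t) - 81)*exp(-8*t/5)/25

For GBM dX = mu X dt + sigma X dB with X_0 = x_0, apply Itô to Y = log X: dY = (mu - sigma^2/2) dt + sigma dB, so Y_t = log(x_0) + (mu - sigma^2/2) t + sigma B_t and hence X_t = x_0 * exp((mu - sigma^2/2) t + sigma B_t).
With mu = -4/5, sigma = sqrt(2), x_0 = 9/5, this gives:
  X_t = 9/5 * exp((-9/5) * t + (sqrt(2)) * B_t).
Since sigma*B_t ~ Normal(0, sigma^2 t), E[exp(sigma*B_t)] = exp(sigma^2 t / 2); so E[X_t] = x_0 * exp((mu - sigma^2/2) t) * exp(sigma^2 t / 2) = x_0 * exp(mu t) = 9*exp(-4*t/5)/5.
Var(X_t) = E[X_t^2] - (E[X_t])^2 = x_0^2 * exp(2 mu t) * (exp(sigma^2 t) - 1) = (81*exp(2*t) - 81)*exp(-8*t/5)/25.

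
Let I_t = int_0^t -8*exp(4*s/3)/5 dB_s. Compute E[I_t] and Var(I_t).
E[I_t] = 0; Var(I_t) = 24*exp(8*t/3)/25 - 24/25

The Itô integral of a deterministic integrand f(s) has mean 0 because each increment f(s) * (B_{s+ds} - B_s) has mean 0. By the Itô isometry:
  Var( int_0^t f(s) dB_s ) = E[ (int_0^t f(s) dB_s)^2 ] = int_0^t f(s)^2 ds.
Here f(s) = -8*exp(4*s/3)/5, so f(s)^2 = 64*exp(8*s/3)/25. Integrate:
  int_0^t (64*exp(8*s/3)/25) ds = 24*exp(8*t/3)/25 - 24/25.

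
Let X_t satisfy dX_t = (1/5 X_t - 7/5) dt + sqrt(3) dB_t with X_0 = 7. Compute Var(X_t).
Var(X_t) = 15*exp(2*t/5)/2 - 15/2

The variance V(t) = Var(X_t) satisfies V'(t) = 2 a V(t) + c^2 with V(0) = 0 (drift coefficient is linear in X, diffusion is constant). With a = 1/5, c = sqrt(3), the solution is
  V(t) = (c^2 / (2 a)) * (exp(2 a t) - 1)
       = (sqrt(3)^2 / (2*(1/5))) * (exp((2/5) t) - 1)
       = 15*exp(2*t/5)/2 - 15/2.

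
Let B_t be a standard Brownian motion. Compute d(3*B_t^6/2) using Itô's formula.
d(3*B_t^6/2) = (45*B_t^4/2) dt + (9*B_t^5) dB_t

Itô's formula for f(B_t) gives d f(B_t) = f'(B_t) dB_t + (1/2) f''(B_t) dt. Compute derivatives of f(x) = 3*x^6/2:
  f'(x)  = 9*x^5
  f''(x) = 45*x^4
Substitute x = B_t and multiply the f'' term by 1/2:
  drift     = (1/2) * (45*x^4) evaluated at B_t = 45*B_t^4/2
  diffusion = (9*x^5) evaluated at B_t = 9*B_t^5
Therefore d(3*B_t^6/2) = (45*B_t^4/2) dt + (9*B_t^5) dB_t.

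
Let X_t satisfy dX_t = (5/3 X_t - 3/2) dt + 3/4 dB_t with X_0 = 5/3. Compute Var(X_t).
Var(X_t) = 27*exp(10*t/3)/160 - 27/160

The variance V(t) = Var(X_t) satisfies V'(t) = 2 a V(t) + c^2 with V(0) = 0 (drift coefficient is linear in X, diffusion is constant). With a = 5/3, c = 3/4, the solution is
  V(t) = (c^2 / (2 a)) * (exp(2 a t) - 1)
       = ((3/4)^2 / (2*(5/3))) * (exp((10/3) t) - 1)
       = 27*exp(10*t/3)/160 - 27/160.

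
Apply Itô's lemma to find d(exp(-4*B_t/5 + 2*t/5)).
d(exp(-4*B_t/5 + 2*t/5)) = (18*exp(-4*B_t/5 + 2*t/5)/25) dt + (-4*exp(-4*B_t/5 + 2*t/5)/5) dB_t

Itô's formula for f(t, x): d f(t, B_t) = (f_t + (1/2) f_xx) dt + f_x dB_t. Compute partials of f(t, x) = exp(2*t/5 - 4*x/5):
  f_t(t,x)  = 2*exp(2*t/5 - 4*x/5)/5
  f_x(t,x)  = -4*exp(2*t/5 - 4*x/5)/5
  f_xx(t,x) = 16*exp(2*t/5 - 4*x/5)/25
Assemble drift = f_t + (1/2) f_xx = 18*exp(2*t/5 - 4*x/5)/25 and diffusion = f_x = -4*exp(2*t/5 - 4*x/5)/5. Substituting x = B_t:
  d(exp(-4*B_t/5 + 2*t/5)) = (18*exp(-4*B_t/5 + 2*t/5)/25) dt + (-4*exp(-4*B_t/5 + 2*t/5)/5) dB_t.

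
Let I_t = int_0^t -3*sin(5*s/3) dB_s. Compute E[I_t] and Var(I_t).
E[I_t] = 0; Var(I_t) = 9*t/2 - 27*sin(10*t/3)/20

The Itô integral of a deterministic integrand f(s) has mean 0 because each increment f(s) * (B_{s+ds} - B_s) has mean 0. By the Itô isometry:
  Var( int_0^t f(s) dB_s ) = E[ (int_0^t f(s) dB_s)^2 ] = int_0^t f(s)^2 ds.
Here f(s) = -3*sin(5*s/3), so f(s)^2 = 9*sin(5*s/3)^2. Integrate:
  int_0^t (9*sin(5*s/3)^2) ds = 9*t/2 - 27*sin(10*t/3)/20.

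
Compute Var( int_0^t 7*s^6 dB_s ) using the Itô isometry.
Var = 49*t^13/13

The Itô integral of a deterministic integrand f(s) has mean 0 because each increment f(s) * (B_{s+ds} - B_s) has mean 0. By the Itô isometry:
  Var( int_0^t f(s) dB_s ) = E[ (int_0^t f(s) dB_s)^2 ] = int_0^t f(s)^2 ds.
Here f(s) = 7*s^6, so f(s)^2 = 49*s^12. Integrate:
  int_0^t (49*s^12) ds = 49*t^13/13.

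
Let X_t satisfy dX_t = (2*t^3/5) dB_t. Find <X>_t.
<X>_t = 4*t^7/175

For an Itô process dX_t = a(t) dt + b(t) dB_t, the quadratic variation is <X>_t = int_0^t b(s)^2 ds (the drift term does not contribute). Here b(s) = 2*s^3/5, so
  b(s)^2 = 4*s^6/25.
Integrating from 0 to t:
  <X>_t = int_0^t (4*s^6/25) ds = 4*t^7/175.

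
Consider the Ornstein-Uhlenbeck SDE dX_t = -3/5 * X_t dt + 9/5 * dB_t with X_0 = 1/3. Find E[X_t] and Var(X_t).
E[X_t] = exp(-3*t/5)/3; Var(X_t) = 27/10 - 27*exp(-6*t/5)/10

The OU SDE dX = -theta X dt + sigma dB admits the integrating factor exp(theta t): d(exp(theta t) X_t) = sigma exp(theta t) dB_t. Integrating from 0 to t:
  X_t = x_0 * exp(-theta t) + sigma * int_0^t exp(-theta (t-s)) dB_s.
The Itô integral has mean 0 and (by the Itô isometry) variance sigma^2 * int_0^t exp(-2 theta (t - s)) ds = sigma^2 * (1 - exp(-2 theta t)) / (2 theta).
With theta = 3/5, sigma = 9/5, x_0 = 1/3:
  E[X_t] = 1/3 * exp(-3/5 t) = exp(-3*t/5)/3
  Var(X_t) = (9/5)^2 * (1 - exp(-2*3/5 t)) / (2 * 3/5) = 27/10 - 27*exp(-6*t/5)/10.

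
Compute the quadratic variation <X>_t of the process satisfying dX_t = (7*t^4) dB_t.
<X>_t = 49*t^9/9

For an Itô process dX_t = a(t) dt + b(t) dB_t, the quadratic variation is <X>_t = int_0^t b(s)^2 ds (the drift term does not contribute). Here b(s) = 7*s^4, so
  b(s)^2 = 49*s^8.
Integrating from 0 to t:
  <X>_t = int_0^t (49*s^8) ds = 49*t^9/9.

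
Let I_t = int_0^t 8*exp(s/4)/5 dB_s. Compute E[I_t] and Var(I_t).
E[I_t] = 0; Var(I_t) = 128*exp(t/2)/25 - 128/25

The Itô integral of a deterministic integrand f(s) has mean 0 because each increment f(s) * (B_{s+ds} - B_s) has mean 0. By the Itô isometry:
  Var( int_0^t f(s) dB_s ) = E[ (int_0^t f(s) dB_s)^2 ] = int_0^t f(s)^2 ds.
Here f(s) = 8*exp(s/4)/5, so f(s)^2 = 64*exp(s/2)/25. Integrate:
  int_0^t (64*exp(s/2)/25) ds = 128*exp(t/2)/25 - 128/25.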